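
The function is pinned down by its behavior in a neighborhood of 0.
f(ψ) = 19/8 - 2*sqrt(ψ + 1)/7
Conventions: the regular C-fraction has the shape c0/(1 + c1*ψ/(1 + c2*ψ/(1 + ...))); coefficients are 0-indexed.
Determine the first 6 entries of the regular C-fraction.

The regular C-fraction coefficients are [117/56, 8/117, 85/468, 117/340, 53/340, 85/212].

Taylor coefficients (expand at 0): a_0 = 117/56, a_1 = -1/7, a_2 = 1/28, a_3 = -1/56, a_4 = 5/448, a_5 = -1/128.
c0 = a_0 = 117/56. Peel one level at a time: if S = 1 + c*ψ/S' with S'(0) = 1, then c is the ψ-coefficient of S and S' = c*ψ/(S - 1).
S_1 = c0/f = 1 + (8/117)*ψ + (-170/13689)*ψ^2 + ...; c1 = 8/117.
S_2 = c1*ψ/(S_1 - 1) = 1 + (85/468)*ψ + (-1/16)*ψ^2 + ...; c2 = 85/468.
S_3 = c2*ψ/(S_2 - 1) = 1 + (117/340)*ψ + (-6201/115600)*ψ^2 + ...; c3 = 117/340.
S_4 = c3*ψ/(S_3 - 1) = 1 + (53/340)*ψ + (-1/16)*ψ^2 + ...; c4 = 53/340.
S_5 = c4*ψ/(S_4 - 1) = 1 + (85/212)*ψ + ...; c5 = 85/212.


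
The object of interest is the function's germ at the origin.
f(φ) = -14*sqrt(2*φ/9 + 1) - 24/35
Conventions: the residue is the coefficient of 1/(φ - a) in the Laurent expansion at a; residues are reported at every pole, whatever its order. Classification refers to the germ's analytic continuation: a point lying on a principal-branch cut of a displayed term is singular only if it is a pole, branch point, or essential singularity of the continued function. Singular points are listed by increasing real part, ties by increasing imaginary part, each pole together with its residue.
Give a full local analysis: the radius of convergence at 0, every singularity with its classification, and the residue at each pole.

Radius of convergence at 0: 9/2.
At -9/2: an algebraic (square-root) branch point.

Branch term (-14)*sqrt(1 - φ/(-9/2)): its argument vanishes at φ = -9/2, a square-root branch point, modulus 9/2.
The radius of convergence is the smallest modulus among the singular points: 9/2.


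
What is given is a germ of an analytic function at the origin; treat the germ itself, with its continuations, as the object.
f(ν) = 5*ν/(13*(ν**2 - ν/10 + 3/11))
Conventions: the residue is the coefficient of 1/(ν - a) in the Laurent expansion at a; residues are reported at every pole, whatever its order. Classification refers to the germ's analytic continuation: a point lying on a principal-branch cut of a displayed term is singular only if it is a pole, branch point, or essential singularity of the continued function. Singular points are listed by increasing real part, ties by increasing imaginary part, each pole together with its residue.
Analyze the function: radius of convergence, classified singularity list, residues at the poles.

Denominator factor (ν**2 - ν/10 + 3/11): discriminant -1189/1100, complex-conjugate roots (1/20) + ((1/220)*sqrt(13079))*i and (1/20) - ((1/220)*sqrt(13079))*i; poles of order 1, moduli (1/11)*sqrt(33) and (1/11)*sqrt(33).
The radius of convergence is the smallest modulus among the singular points: (1/11)*sqrt(33).
The factor ν**2 - ν/10 + 3/11 splits as (ν - a)(ν - a') with a = (1/20) - ((1/220)*sqrt(13079))*i, a' = (1/20) + ((1/220)*sqrt(13079))*i. At the order-1 pole a set g(ν) = (ν - a)*f(ν) = [5*ν/13] / (ν - a').
Simple pole: residue = g(a) at a = (1/20) - ((1/220)*sqrt(13079))*i, which is (5/26) + ((5/30914)*sqrt(13079))*i.
The factor ν**2 - ν/10 + 3/11 splits as (ν - a)(ν - a') with a = (1/20) + ((1/220)*sqrt(13079))*i, a' = (1/20) - ((1/220)*sqrt(13079))*i. At the order-1 pole a set g(ν) = (ν - a)*f(ν) = [5*ν/13] / (ν - a').
Simple pole: residue = g(a) at a = (1/20) + ((1/220)*sqrt(13079))*i, which is (5/26) - ((5/30914)*sqrt(13079))*i.
List the singular points by increasing real part (a conjugate pair: the negative imaginary part first).

Radius of convergence at 0: (1/11)*sqrt(33).
At (1/20) - ((1/220)*sqrt(13079))*i: a pole of order 1; residue (5/26) + ((5/30914)*sqrt(13079))*i.
At (1/20) + ((1/220)*sqrt(13079))*i: a pole of order 1; residue (5/26) - ((5/30914)*sqrt(13079))*i.


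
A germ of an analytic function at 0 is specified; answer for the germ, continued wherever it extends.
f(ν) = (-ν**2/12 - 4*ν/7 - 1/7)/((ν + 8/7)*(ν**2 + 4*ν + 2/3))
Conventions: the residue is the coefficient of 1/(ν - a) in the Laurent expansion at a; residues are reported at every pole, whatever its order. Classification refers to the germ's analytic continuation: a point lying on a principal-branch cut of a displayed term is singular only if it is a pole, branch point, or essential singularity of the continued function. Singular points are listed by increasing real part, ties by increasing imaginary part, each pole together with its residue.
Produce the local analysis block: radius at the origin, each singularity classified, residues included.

Denominator factor (ν**2 + 4*ν + 2/3): discriminant 40/3, real irrational roots -2 + (1/3)*sqrt(30) and -2 - (1/3)*sqrt(30); poles of order 1, moduli 2 - (1/3)*sqrt(30) and 2 + (1/3)*sqrt(30).
Denominator factor (ν + 8/7): pole of order 1 at -8/7, modulus 8/7.
The radius of convergence is the smallest modulus among the singular points: 2 - (1/3)*sqrt(30).
The factor ν**2 + 4*ν + 2/3 splits as (ν - a)(ν - a') with a = -2 - (1/3)*sqrt(30), a' = -2 + (1/3)*sqrt(30). At the order-1 pole a set g(ν) = (ν - a)*f(ν) = [(-ν**2/12 - 4*ν/7 - 1/7)/(ν + 8/7)] / (ν - a').
Simple pole: residue = g(a) at a = -2 - (1/3)*sqrt(30), which is 163/4584 + (203/22920)*sqrt(30).
At the order-1 pole -8/7 set g(ν) = (ν - (-8/7))*f(ν) = (-ν**2/12 - 4*ν/7 - 1/7)/(ν**2 + 4*ν + 2/3).
Simple pole: residue = g(a) at a = -8/7, which is -59/382.
The factor ν**2 + 4*ν + 2/3 splits as (ν - a)(ν - a') with a = -2 + (1/3)*sqrt(30), a' = -2 - (1/3)*sqrt(30). At the order-1 pole a set g(ν) = (ν - a)*f(ν) = [(-ν**2/12 - 4*ν/7 - 1/7)/(ν + 8/7)] / (ν - a').
Simple pole: residue = g(a) at a = -2 + (1/3)*sqrt(30), which is 163/4584 - (203/22920)*sqrt(30).
List the singular points by increasing real part (a conjugate pair: the negative imaginary part first).

Radius of convergence at 0: 2 - (1/3)*sqrt(30).
At -2 - (1/3)*sqrt(30): a pole of order 1; residue 163/4584 + (203/22920)*sqrt(30).
At -8/7: a pole of order 1; residue -59/382.
At -2 + (1/3)*sqrt(30): a pole of order 1; residue 163/4584 - (203/22920)*sqrt(30).


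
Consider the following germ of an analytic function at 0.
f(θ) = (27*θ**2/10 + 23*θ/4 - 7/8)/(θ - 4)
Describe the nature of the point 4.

The point is a pole of order 1.

The denominator factor θ - 4 vanishes at 4 and appears to the power 1; the numerator there equals 2613/40, nonzero, and no other factor vanishes.
Hence a pole whose order is the multiplicity, 1.


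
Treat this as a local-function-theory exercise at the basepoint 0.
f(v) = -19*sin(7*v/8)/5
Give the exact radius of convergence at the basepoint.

The radius of convergence is infinite.

The factor sin(7*v/8) is entire and contributes no finite singular point.
The polynomial part has no poles.
No finite singular points: the Taylor series at 0 converges everywhere.


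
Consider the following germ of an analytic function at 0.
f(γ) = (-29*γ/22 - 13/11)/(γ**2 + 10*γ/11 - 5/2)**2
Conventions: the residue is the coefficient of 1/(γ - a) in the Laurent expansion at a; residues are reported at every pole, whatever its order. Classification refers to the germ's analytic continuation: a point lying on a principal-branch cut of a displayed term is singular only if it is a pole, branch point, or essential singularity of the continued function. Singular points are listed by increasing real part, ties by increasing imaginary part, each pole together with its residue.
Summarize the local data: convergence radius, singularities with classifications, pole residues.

Radius of convergence at 0: -5/11 + (1/22)*sqrt(1310).
At -5/11 - (1/22)*sqrt(1310): a pole of order 2; residue -(1551/1716100)*sqrt(1310).
At -5/11 + (1/22)*sqrt(1310): a pole of order 2; residue (1551/1716100)*sqrt(1310).

Denominator factor (γ**2 + 10*γ/11 - 5/2)^2: discriminant 1310/121, real irrational roots -5/11 + (1/22)*sqrt(1310) and -5/11 - (1/22)*sqrt(1310); poles of order 2, moduli -5/11 + (1/22)*sqrt(1310) and 5/11 + (1/22)*sqrt(1310).
The radius of convergence is the smallest modulus among the singular points: -5/11 + (1/22)*sqrt(1310).
The factor γ**2 + 10*γ/11 - 5/2 splits as (γ - a)(γ - a') with a = -5/11 - (1/22)*sqrt(1310), a' = -5/11 + (1/22)*sqrt(1310). At the order-2 pole a set g(γ) = (γ - a)^2*f(γ) = [-29*γ/22 - 13/11] / (γ - a')^2.
Order-2 pole: residue = g'(a); g'(-5/11 - (1/22)*sqrt(1310)) = -(1551/1716100)*sqrt(1310), so the residue is -(1551/1716100)*sqrt(1310).
The factor γ**2 + 10*γ/11 - 5/2 splits as (γ - a)(γ - a') with a = -5/11 + (1/22)*sqrt(1310), a' = -5/11 - (1/22)*sqrt(1310). At the order-2 pole a set g(γ) = (γ - a)^2*f(γ) = [-29*γ/22 - 13/11] / (γ - a')^2.
Order-2 pole: residue = g'(a); g'(-5/11 + (1/22)*sqrt(1310)) = (1551/1716100)*sqrt(1310), so the residue is (1551/1716100)*sqrt(1310).
List the singular points by increasing real part (a conjugate pair: the negative imaginary part first).


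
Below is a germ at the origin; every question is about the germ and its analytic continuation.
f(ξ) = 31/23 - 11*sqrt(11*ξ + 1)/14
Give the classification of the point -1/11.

The point is an algebraic (square-root) branch point.

The term (-11/14)*sqrt(1 - ξ/(-1/11)) has argument 1 - -1/11/(-1/11) = 0 at -1/11: a square-root (algebraic, two-sheeted) branch point; the remaining terms are analytic or single-valued there.


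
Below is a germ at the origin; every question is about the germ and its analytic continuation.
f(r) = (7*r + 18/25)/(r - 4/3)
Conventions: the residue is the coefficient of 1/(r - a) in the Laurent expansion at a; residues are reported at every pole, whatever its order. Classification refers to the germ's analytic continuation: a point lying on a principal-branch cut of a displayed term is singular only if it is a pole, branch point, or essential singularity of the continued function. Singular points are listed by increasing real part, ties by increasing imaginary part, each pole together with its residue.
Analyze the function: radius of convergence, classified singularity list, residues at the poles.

Denominator factor (r - 4/3): pole of order 1 at 4/3, modulus 4/3.
The radius of convergence is the smallest modulus among the singular points: 4/3.
At the order-1 pole 4/3 set g(r) = (r - (4/3))*f(r) = 7*r + 18/25.
Simple pole: residue = g(a) at a = 4/3, which is 754/75.

Radius of convergence at 0: 4/3.
At 4/3: a pole of order 1; residue 754/75.


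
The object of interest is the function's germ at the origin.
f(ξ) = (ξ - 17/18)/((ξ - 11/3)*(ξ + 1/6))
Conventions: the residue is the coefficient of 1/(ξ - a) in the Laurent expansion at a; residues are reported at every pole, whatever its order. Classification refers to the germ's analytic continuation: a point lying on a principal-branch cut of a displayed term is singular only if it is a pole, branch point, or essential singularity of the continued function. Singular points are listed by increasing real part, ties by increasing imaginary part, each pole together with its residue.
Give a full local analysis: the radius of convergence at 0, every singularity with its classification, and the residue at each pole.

Radius of convergence at 0: 1/6.
At -1/6: a pole of order 1; residue 20/69.
At 11/3: a pole of order 1; residue 49/69.

Denominator factor (ξ - 11/3): pole of order 1 at 11/3, modulus 11/3.
Denominator factor (ξ + 1/6): pole of order 1 at -1/6, modulus 1/6.
The radius of convergence is the smallest modulus among the singular points: 1/6.
At the order-1 pole -1/6 set g(ξ) = (ξ - (-1/6))*f(ξ) = (ξ - 17/18)/(ξ - 11/3).
Simple pole: residue = g(a) at a = -1/6, which is 20/69.
At the order-1 pole 11/3 set g(ξ) = (ξ - (11/3))*f(ξ) = (ξ - 17/18)/(ξ + 1/6).
Simple pole: residue = g(a) at a = 11/3, which is 49/69.
List the singular points by increasing real part (a conjugate pair: the negative imaginary part first).


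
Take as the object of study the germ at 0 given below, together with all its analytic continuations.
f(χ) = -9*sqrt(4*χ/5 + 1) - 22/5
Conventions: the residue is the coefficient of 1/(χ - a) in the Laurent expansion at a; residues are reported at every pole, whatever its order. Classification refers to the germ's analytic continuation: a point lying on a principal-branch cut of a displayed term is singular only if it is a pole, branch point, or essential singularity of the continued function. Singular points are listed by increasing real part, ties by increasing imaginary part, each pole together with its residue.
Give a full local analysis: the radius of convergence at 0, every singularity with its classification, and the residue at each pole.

Branch term (-9)*sqrt(1 - χ/(-5/4)): its argument vanishes at χ = -5/4, a square-root branch point, modulus 5/4.
The radius of convergence is the smallest modulus among the singular points: 5/4.

Radius of convergence at 0: 5/4.
At -5/4: an algebraic (square-root) branch point.


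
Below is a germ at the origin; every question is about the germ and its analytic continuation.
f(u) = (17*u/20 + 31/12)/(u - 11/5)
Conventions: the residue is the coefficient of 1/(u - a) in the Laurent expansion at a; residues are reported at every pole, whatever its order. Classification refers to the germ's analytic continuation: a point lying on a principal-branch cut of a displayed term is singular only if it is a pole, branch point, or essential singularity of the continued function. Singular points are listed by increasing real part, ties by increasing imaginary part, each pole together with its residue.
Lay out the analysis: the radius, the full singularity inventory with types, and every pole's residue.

Radius of convergence at 0: 11/5.
At 11/5: a pole of order 1; residue 334/75.

Denominator factor (u - 11/5): pole of order 1 at 11/5, modulus 11/5.
The radius of convergence is the smallest modulus among the singular points: 11/5.
At the order-1 pole 11/5 set g(u) = (u - (11/5))*f(u) = 17*u/20 + 31/12.
Simple pole: residue = g(a) at a = 11/5, which is 334/75.


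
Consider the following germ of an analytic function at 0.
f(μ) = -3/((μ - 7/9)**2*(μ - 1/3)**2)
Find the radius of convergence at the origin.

Denominator factor (μ - 7/9)^2: pole of order 2 at 7/9, modulus 7/9.
Denominator factor (μ - 1/3)^2: pole of order 2 at 1/3, modulus 1/3.
The radius of convergence is the smallest modulus among the singular points: 1/3.

The radius of convergence is 1/3.


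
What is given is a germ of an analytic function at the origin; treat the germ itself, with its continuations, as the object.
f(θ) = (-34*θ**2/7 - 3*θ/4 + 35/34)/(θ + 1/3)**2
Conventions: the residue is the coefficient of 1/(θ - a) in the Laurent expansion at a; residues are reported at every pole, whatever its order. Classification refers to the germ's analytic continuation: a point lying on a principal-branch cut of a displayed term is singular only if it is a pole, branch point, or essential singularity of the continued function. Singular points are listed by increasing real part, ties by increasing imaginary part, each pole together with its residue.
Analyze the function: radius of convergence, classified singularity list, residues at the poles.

Denominator factor (θ + 1/3)^2: pole of order 2 at -1/3, modulus 1/3.
The radius of convergence is the smallest modulus among the singular points: 1/3.
At the order-2 pole -1/3 set g(θ) = (θ - (-1/3))^2*f(θ) = -34*θ**2/7 - 3*θ/4 + 35/34.
Order-2 pole: residue = g'(a); g'(-1/3) = 209/84, so the residue is 209/84.

Radius of convergence at 0: 1/3.
At -1/3: a pole of order 2; residue 209/84.


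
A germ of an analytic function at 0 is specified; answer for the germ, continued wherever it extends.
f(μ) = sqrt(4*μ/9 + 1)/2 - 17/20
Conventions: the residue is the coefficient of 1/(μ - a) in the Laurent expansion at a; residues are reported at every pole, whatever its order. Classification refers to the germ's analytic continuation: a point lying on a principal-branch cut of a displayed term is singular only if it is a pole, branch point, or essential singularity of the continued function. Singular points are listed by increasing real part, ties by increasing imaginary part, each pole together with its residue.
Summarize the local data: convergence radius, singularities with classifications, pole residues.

Branch term (1/2)*sqrt(1 - μ/(-9/4)): its argument vanishes at μ = -9/4, a square-root branch point, modulus 9/4.
The radius of convergence is the smallest modulus among the singular points: 9/4.

Radius of convergence at 0: 9/4.
At -9/4: an algebraic (square-root) branch point.


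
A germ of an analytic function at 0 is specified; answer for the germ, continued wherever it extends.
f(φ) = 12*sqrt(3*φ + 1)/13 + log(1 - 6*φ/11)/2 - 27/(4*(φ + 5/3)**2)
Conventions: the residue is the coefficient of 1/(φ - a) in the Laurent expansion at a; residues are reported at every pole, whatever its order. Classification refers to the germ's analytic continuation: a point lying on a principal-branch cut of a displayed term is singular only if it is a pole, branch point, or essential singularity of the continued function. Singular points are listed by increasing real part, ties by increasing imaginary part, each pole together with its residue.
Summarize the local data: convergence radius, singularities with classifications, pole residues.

Radius of convergence at 0: 1/3.
At -5/3: a pole of order 2; residue 0.
At -1/3: an algebraic (square-root) branch point.
At 11/6: a logarithmic branch point.

Denominator factor (φ + 5/3)^2: pole of order 2 at -5/3, modulus 5/3.
Branch term (12/13)*sqrt(1 - φ/(-1/3)): its argument vanishes at φ = -1/3, a square-root branch point, modulus 1/3.
Branch term (1/2)*log(1 - φ/(11/6)): its argument vanishes at φ = 11/6, a logarithmic branch point, modulus 11/6.
The radius of convergence is the smallest modulus among the singular points: 1/3.
The branch terms are analytic at -5/3 and contribute nothing to the residue; only the rational part matters.
At the order-2 pole -5/3 set g(φ) = (φ - (-5/3))^2*(rational part) = -27/4.
Order-2 pole: residue = g'(a); g'(-5/3) = 0, so the residue is 0.
List the singular points by increasing real part (a conjugate pair: the negative imaginary part first).


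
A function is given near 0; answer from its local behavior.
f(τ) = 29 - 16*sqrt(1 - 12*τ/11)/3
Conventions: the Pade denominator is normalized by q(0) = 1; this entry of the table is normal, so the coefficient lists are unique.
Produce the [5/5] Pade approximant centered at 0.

The Pade approximant has numerator coefficients [71/3, -607/11, 5196/121, -16317/1331, 11475/14641, 7209/161051]; denominator coefficients [1, -27/11, 252/121, -945/1331, 1215/14641, -243/161051].

Taylor coefficients needed (expand at 0): a_0 = 71/3, a_1 = 32/11, a_2 = 96/121, a_3 = 576/1331, a_4 = 4320/14641, a_5 = 36288/161051, a_6 = 326592/1771561, a_7 = 279936/1771561, a_8 = 2729376/19487171, a_9 = 27293760/214358881, a_10 = 278396352/2357947691.
Write the denominator as Q(τ) = 1 + q1*τ + q2*τ^2 + q3*τ^3 + q4*τ^4 + q5*τ^5. Requiring Q*f - P = O(τ^11) with deg P <= 5 kills the coefficients of τ^6..τ^10 in Q*f:
  τ^6: a_6 + q1*a_5 + q2*a_4 + q3*a_3 + q4*a_2 + q5*a_1 = 0, i.e. 326592/1771561 + (36288/161051)*q1 + (4320/14641)*q2 + (576/1331)*q3 + (96/121)*q4 + (32/11)*q5 = 0.
  τ^7: a_7 + q1*a_6 + q2*a_5 + q3*a_4 + q4*a_3 + q5*a_2 = 0, i.e. 279936/1771561 + (326592/1771561)*q1 + (36288/161051)*q2 + (4320/14641)*q3 + (576/1331)*q4 + (96/121)*q5 = 0.
  τ^8: a_8 + q1*a_7 + q2*a_6 + q3*a_5 + q4*a_4 + q5*a_3 = 0, i.e. 2729376/19487171 + (279936/1771561)*q1 + (326592/1771561)*q2 + (36288/161051)*q3 + (4320/14641)*q4 + (576/1331)*q5 = 0.
  τ^9: a_9 + q1*a_8 + q2*a_7 + q3*a_6 + q4*a_5 + q5*a_4 = 0, i.e. 27293760/214358881 + (2729376/19487171)*q1 + (279936/1771561)*q2 + (326592/1771561)*q3 + (36288/161051)*q4 + (4320/14641)*q5 = 0.
  τ^10: a_10 + q1*a_9 + q2*a_8 + q3*a_7 + q4*a_6 + q5*a_5 = 0, i.e. 278396352/2357947691 + (27293760/214358881)*q1 + (2729376/19487171)*q2 + (279936/1771561)*q3 + (326592/1771561)*q4 + (36288/161051)*q5 = 0.
Solving this linear system: q1 = -27/11, q2 = 252/121, q3 = -945/1331, q4 = 1215/14641, q5 = -243/161051.
The numerator is Q*f truncated at degree 5: P0 = a_0 = 71/3; P1 = a_1 + q1*a_0 = -607/11; P2 = a_2 + q1*a_1 + q2*a_0 = 5196/121; P3 = a_3 + q1*a_2 + q2*a_1 + q3*a_0 = -16317/1331; P4 = a_4 + q1*a_3 + q2*a_2 + q3*a_1 + q4*a_0 = 11475/14641; P5 = a_5 + q1*a_4 + q2*a_3 + q3*a_2 + q4*a_1 + q5*a_0 = 7209/161051.


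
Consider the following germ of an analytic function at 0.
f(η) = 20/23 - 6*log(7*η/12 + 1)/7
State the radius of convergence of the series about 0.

The radius of convergence is 12/7.

Branch term (-6/7)*log(1 - η/(-12/7)): its argument vanishes at η = -12/7, a logarithmic branch point, modulus 12/7.
The radius of convergence is the smallest modulus among the singular points: 12/7.


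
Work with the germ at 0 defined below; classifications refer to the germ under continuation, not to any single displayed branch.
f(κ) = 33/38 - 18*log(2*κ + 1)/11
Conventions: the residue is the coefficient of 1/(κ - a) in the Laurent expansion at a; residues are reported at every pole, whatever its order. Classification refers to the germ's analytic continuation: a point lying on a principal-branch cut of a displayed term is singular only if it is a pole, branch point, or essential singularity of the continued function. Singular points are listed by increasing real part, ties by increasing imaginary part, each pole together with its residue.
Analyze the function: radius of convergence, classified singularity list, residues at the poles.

Branch term (-18/11)*log(1 - κ/(-1/2)): its argument vanishes at κ = -1/2, a logarithmic branch point, modulus 1/2.
The radius of convergence is the smallest modulus among the singular points: 1/2.

Radius of convergence at 0: 1/2.
At -1/2: a logarithmic branch point.


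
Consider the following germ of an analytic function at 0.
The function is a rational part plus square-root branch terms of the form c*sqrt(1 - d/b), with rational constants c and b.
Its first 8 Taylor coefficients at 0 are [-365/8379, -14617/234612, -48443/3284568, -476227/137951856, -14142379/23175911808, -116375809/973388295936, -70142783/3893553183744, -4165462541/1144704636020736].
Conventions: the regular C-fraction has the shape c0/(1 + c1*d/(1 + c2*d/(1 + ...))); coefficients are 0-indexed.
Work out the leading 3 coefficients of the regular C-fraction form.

Taylor coefficients (read off): a_0 = -365/8379, a_1 = -14617/234612, a_2 = -48443/3284568.
c0 = a_0 = -365/8379. Peel one level at a time: if S = 1 + c*d/S' with S'(0) = 1, then c is the d-coefficient of S and S' = c*d/(S - 1).
S_1 = c0/f = 1 + (-14617/10220)*d + (178293299/104448400)*d^2 + ...; c1 = -14617/10220.
S_2 = c1*d/(S_1 - 1) = 1 + (178293299/149385740)*d + ...; c2 = 178293299/149385740.

The regular C-fraction coefficients are [-365/8379, -14617/10220, 178293299/149385740].


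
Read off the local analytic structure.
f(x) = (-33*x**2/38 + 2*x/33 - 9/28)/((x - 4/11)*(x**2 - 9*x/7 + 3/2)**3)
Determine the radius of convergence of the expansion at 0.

The radius of convergence is 4/11.

Denominator factor (x**2 - 9*x/7 + 3/2)^3: discriminant -213/49, complex-conjugate roots (9/14) + ((1/14)*sqrt(213))*i and (9/14) - ((1/14)*sqrt(213))*i; poles of order 3, moduli (1/2)*sqrt(6) and (1/2)*sqrt(6).
Denominator factor (x - 4/11): pole of order 1 at 4/11, modulus 4/11.
The radius of convergence is the smallest modulus among the singular points: 4/11.


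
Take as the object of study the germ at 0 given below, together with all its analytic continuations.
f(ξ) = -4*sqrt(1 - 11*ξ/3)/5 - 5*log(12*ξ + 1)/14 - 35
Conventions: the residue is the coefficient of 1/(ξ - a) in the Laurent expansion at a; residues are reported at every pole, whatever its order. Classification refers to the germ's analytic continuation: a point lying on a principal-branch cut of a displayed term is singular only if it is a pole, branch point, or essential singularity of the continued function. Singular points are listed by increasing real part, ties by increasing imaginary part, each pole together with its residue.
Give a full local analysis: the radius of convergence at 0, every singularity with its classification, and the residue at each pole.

Radius of convergence at 0: 1/12.
At -1/12: a logarithmic branch point.
At 3/11: an algebraic (square-root) branch point.

Branch term (-4/5)*sqrt(1 - ξ/(3/11)): its argument vanishes at ξ = 3/11, a square-root branch point, modulus 3/11.
Branch term (-5/14)*log(1 - ξ/(-1/12)): its argument vanishes at ξ = -1/12, a logarithmic branch point, modulus 1/12.
The radius of convergence is the smallest modulus among the singular points: 1/12.
List the singular points by increasing real part (a conjugate pair: the negative imaginary part first).


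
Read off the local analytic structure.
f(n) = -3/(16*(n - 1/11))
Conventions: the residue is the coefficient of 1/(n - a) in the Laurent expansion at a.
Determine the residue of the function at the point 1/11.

The residue is -3/16.

At the order-1 pole 1/11 set g(n) = (n - (1/11))*f(n) = -3/16.
Simple pole: residue = g(a) at a = 1/11, which is -3/16.


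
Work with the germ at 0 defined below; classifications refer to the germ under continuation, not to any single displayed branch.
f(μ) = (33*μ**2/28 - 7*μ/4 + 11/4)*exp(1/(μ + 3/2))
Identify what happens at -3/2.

The point is an essential singularity.

The exponent 1/(μ - (-3/2)) has a pole at -3/2, so exp(1/(μ - (-3/2))) takes every nonzero value near it: an essential singularity (not a pole of any order).


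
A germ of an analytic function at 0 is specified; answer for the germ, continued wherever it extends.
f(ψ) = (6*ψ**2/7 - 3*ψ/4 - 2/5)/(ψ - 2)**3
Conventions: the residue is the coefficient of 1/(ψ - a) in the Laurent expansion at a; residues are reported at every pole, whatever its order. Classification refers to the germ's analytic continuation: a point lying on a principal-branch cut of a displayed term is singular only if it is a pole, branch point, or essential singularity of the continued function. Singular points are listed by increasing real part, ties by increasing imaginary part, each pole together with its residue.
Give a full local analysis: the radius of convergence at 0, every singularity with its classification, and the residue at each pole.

Denominator factor (ψ - 2)^3: pole of order 3 at 2, modulus 2.
The radius of convergence is the smallest modulus among the singular points: 2.
At the order-3 pole 2 set g(ψ) = (ψ - (2))^3*f(ψ) = 6*ψ**2/7 - 3*ψ/4 - 2/5.
Order-3 pole: residue = g''(a)/2; g''(2) = 12/7, so the residue is 6/7.

Radius of convergence at 0: 2.
At 2: a pole of order 3; residue 6/7.


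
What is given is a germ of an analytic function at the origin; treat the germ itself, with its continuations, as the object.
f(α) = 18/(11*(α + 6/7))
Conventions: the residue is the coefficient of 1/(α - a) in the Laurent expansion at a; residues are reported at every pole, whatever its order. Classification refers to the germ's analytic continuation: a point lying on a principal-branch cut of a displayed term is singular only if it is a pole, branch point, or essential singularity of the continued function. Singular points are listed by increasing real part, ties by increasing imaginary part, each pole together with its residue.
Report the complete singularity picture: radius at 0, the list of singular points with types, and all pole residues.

Radius of convergence at 0: 6/7.
At -6/7: a pole of order 1; residue 18/11.

Denominator factor (α + 6/7): pole of order 1 at -6/7, modulus 6/7.
The radius of convergence is the smallest modulus among the singular points: 6/7.
At the order-1 pole -6/7 set g(α) = (α - (-6/7))*f(α) = 18/11.
Simple pole: residue = g(a) at a = -6/7, which is 18/11.


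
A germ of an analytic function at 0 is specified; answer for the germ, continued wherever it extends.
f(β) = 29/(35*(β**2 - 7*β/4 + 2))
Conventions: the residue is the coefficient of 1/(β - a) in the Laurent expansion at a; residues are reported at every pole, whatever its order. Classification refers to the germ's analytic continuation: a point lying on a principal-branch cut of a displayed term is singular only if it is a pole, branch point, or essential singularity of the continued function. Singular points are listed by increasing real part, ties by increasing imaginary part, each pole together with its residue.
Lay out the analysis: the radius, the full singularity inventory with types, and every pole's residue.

Denominator factor (β**2 - 7*β/4 + 2): discriminant -79/16, complex-conjugate roots (7/8) + ((1/8)*sqrt(79))*i and (7/8) - ((1/8)*sqrt(79))*i; poles of order 1, moduli sqrt(2) and sqrt(2).
The radius of convergence is the smallest modulus among the singular points: sqrt(2).
The factor β**2 - 7*β/4 + 2 splits as (β - a)(β - a') with a = (7/8) - ((1/8)*sqrt(79))*i, a' = (7/8) + ((1/8)*sqrt(79))*i. At the order-1 pole a set g(β) = (β - a)*f(β) = [29/35] / (β - a').
Simple pole: residue = g(a) at a = (7/8) - ((1/8)*sqrt(79))*i, which is ((116/2765)*sqrt(79))*i.
The factor β**2 - 7*β/4 + 2 splits as (β - a)(β - a') with a = (7/8) + ((1/8)*sqrt(79))*i, a' = (7/8) - ((1/8)*sqrt(79))*i. At the order-1 pole a set g(β) = (β - a)*f(β) = [29/35] / (β - a').
Simple pole: residue = g(a) at a = (7/8) + ((1/8)*sqrt(79))*i, which is -((116/2765)*sqrt(79))*i.
List the singular points by increasing real part (a conjugate pair: the negative imaginary part first).

Radius of convergence at 0: sqrt(2).
At (7/8) - ((1/8)*sqrt(79))*i: a pole of order 1; residue ((116/2765)*sqrt(79))*i.
At (7/8) + ((1/8)*sqrt(79))*i: a pole of order 1; residue -((116/2765)*sqrt(79))*i.


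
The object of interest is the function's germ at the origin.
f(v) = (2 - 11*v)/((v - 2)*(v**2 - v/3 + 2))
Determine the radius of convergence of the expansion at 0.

Denominator factor (v - 2): pole of order 1 at 2, modulus 2.
Denominator factor (v**2 - v/3 + 2): discriminant -71/9, complex-conjugate roots (1/6) + ((1/6)*sqrt(71))*i and (1/6) - ((1/6)*sqrt(71))*i; poles of order 1, moduli sqrt(2) and sqrt(2).
The radius of convergence is the smallest modulus among the singular points: sqrt(2).

The radius of convergence is sqrt(2).


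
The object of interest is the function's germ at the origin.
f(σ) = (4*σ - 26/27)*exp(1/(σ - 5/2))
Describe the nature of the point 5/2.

The point is an essential singularity.

The exponent 1/(σ - (5/2)) has a pole at 5/2, so exp(1/(σ - (5/2))) takes every nonzero value near it: an essential singularity (not a pole of any order).


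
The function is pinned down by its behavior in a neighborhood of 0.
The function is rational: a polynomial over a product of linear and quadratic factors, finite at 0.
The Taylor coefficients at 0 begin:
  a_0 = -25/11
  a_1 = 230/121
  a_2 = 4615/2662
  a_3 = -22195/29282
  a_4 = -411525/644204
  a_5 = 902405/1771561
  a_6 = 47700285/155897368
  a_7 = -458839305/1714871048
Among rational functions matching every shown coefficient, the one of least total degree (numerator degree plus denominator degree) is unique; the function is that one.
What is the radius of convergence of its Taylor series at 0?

The radius of convergence is sqrt(2).

No rational of total degree below 4 reproduces all 8 coefficients; solving the [1/3] Pade equations on them gives f(ω) = (10 - 12*ω)/((ω - 11/5)*(ω**2 + 2*ω/11 + 2)), whose expansion matches every shown term.
Denominator factor (ω - 11/5): pole of order 1 at 11/5, modulus 11/5.
Denominator factor (ω**2 + 2*ω/11 + 2): discriminant -964/121, complex-conjugate roots (-1/11) + ((1/11)*sqrt(241))*i and (-1/11) - ((1/11)*sqrt(241))*i; poles of order 1, moduli sqrt(2) and sqrt(2).
The radius of convergence is the smallest modulus among the singular points: sqrt(2).


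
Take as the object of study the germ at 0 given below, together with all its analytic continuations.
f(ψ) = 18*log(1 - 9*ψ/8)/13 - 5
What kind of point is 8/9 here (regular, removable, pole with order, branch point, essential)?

The point is a logarithmic branch point.

The term (18/13)*log(1 - ψ/(8/9)) has argument 1 - 8/9/(8/9) = 0 at 8/9: a logarithmic (infinitely-sheeted) branch point; the remaining terms are analytic or single-valued there.


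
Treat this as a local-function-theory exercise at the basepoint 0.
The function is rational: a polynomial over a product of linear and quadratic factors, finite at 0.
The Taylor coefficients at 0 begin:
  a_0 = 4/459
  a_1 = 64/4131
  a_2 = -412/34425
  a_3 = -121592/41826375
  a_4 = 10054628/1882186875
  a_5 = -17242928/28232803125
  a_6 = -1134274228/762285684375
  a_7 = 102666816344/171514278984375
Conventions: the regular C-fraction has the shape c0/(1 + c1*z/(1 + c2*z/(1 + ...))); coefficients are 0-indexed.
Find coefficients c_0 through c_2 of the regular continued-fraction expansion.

The regular C-fraction coefficients are [4/459, -16/9, 9181/3600].

Taylor coefficients (read off): a_0 = 4/459, a_1 = 64/4131, a_2 = -412/34425.
c0 = a_0 = 4/459. Peel one level at a time: if S = 1 + c*z/S' with S'(0) = 1, then c is the z-coefficient of S and S' = c*z/(S - 1).
S_1 = c0/f = 1 + (-16/9)*z + (9181/2025)*z^2 + ...; c1 = -16/9.
S_2 = c1*z/(S_1 - 1) = 1 + (9181/3600)*z + ...; c2 = 9181/3600.


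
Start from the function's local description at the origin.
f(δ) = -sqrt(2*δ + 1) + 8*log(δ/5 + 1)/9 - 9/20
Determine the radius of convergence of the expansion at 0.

Branch term (8/9)*log(1 - δ/(-5)): its argument vanishes at δ = -5, a logarithmic branch point, modulus 5.
Branch term (-1)*sqrt(1 - δ/(-1/2)): its argument vanishes at δ = -1/2, a square-root branch point, modulus 1/2.
The radius of convergence is the smallest modulus among the singular points: 1/2.

The radius of convergence is 1/2.


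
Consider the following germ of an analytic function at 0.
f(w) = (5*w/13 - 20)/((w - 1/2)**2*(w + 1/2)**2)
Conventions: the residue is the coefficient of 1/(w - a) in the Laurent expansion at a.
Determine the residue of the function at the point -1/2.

At the order-2 pole -1/2 set g(w) = (w - (-1/2))^2*f(w) = (5*w/13 - 20)/(w - 1/2)**2.
Order-2 pole: residue = g'(a); g'(-1/2) = -40, so the residue is -40.

The residue is -40.


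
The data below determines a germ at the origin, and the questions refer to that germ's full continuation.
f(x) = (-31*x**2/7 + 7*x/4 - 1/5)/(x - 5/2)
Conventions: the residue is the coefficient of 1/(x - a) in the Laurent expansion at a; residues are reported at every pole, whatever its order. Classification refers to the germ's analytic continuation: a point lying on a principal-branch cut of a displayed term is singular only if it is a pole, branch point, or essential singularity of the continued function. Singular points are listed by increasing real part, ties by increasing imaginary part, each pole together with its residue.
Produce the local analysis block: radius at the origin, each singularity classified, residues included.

Radius of convergence at 0: 5/2.
At 5/2: a pole of order 1; residue -6581/280.

Denominator factor (x - 5/2): pole of order 1 at 5/2, modulus 5/2.
The radius of convergence is the smallest modulus among the singular points: 5/2.
At the order-1 pole 5/2 set g(x) = (x - (5/2))*f(x) = -31*x**2/7 + 7*x/4 - 1/5.
Simple pole: residue = g(a) at a = 5/2, which is -6581/280.


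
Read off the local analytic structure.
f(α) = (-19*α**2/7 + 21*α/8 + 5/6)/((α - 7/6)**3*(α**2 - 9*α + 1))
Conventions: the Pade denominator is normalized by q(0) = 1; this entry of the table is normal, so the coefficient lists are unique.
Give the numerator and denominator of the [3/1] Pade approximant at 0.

Taylor coefficients needed (expand at 0): a_0 = -180/343, a_1 = -18549/2401, a_2 = -1241361/16807, a_3 = -78025842/117649, a_4 = -4860668349/823543.
Write the denominator as Q(α) = 1 + q1*α. Requiring Q*f - P = O(α^5) with deg P <= 3 kills the coefficients of α^4..α^4 in Q*f:
  α^4: a_4 + q1*a_3 = 0, i.e. -4860668349/823543 + (-78025842/117649)*q1 = 0.
Solving this linear system: q1 = -540074261/60686766.
The numerator is Q*f truncated at degree 3: P0 = a_0 = -180/343; P1 = a_1 + q1*a_0 = -3533216299/1156420041; P2 = a_2 + q1*a_1 = -27562551627/5396626858; P3 = a_3 + q1*a_2 = -668986387975/113329164018.

The Pade approximant has numerator coefficients [-180/343, -3533216299/1156420041, -27562551627/5396626858, -668986387975/113329164018]; denominator coefficients [1, -540074261/60686766].


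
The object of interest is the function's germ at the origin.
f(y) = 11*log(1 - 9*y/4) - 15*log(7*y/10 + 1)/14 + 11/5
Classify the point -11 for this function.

There is no denominator, hence no pole anywhere.
Branch term log(1 - y/(4/9)): argument at -11 is 103/4, nonzero, so -11 is not its branch point (a point on a principal cut is still regular for the continued germ).
Branch term log(1 - y/(-10/7)): argument at -11 is -67/10, nonzero, so -11 is not its branch point (a point on a principal cut is still regular for the continued germ).
So the germ continues analytically to -11.

The point is a regular point.


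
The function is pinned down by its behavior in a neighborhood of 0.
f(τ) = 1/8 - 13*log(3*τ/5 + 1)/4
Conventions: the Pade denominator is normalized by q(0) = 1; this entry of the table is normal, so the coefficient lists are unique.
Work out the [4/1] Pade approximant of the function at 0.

Taylor coefficients needed (expand at 0): a_0 = 1/8, a_1 = -39/20, a_2 = 117/200, a_3 = -117/500, a_4 = 1053/10000, a_5 = -3159/62500.
Write the denominator as Q(τ) = 1 + q1*τ. Requiring Q*f - P = O(τ^6) with deg P <= 4 kills the coefficients of τ^5..τ^5 in Q*f:
  τ^5: a_5 + q1*a_4 = 0, i.e. -3159/62500 + (1053/10000)*q1 = 0.
Solving this linear system: q1 = 12/25.
The numerator is Q*f truncated at degree 4: P0 = a_0 = 1/8; P1 = a_1 + q1*a_0 = -189/100; P2 = a_2 + q1*a_1 = -351/1000; P3 = a_3 + q1*a_2 = 117/2500; P4 = a_4 + q1*a_3 = -351/50000.

The Pade approximant has numerator coefficients [1/8, -189/100, -351/1000, 117/2500, -351/50000]; denominator coefficients [1, 12/25].


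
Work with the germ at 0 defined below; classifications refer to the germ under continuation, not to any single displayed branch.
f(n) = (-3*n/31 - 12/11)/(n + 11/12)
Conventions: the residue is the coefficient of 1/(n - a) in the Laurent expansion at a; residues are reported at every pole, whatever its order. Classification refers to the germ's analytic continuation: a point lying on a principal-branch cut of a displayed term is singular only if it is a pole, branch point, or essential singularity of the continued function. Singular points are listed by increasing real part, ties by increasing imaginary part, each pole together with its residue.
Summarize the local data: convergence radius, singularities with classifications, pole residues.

Radius of convergence at 0: 11/12.
At -11/12: a pole of order 1; residue -1367/1364.

Denominator factor (n + 11/12): pole of order 1 at -11/12, modulus 11/12.
The radius of convergence is the smallest modulus among the singular points: 11/12.
At the order-1 pole -11/12 set g(n) = (n - (-11/12))*f(n) = -3*n/31 - 12/11.
Simple pole: residue = g(a) at a = -11/12, which is -1367/1364.


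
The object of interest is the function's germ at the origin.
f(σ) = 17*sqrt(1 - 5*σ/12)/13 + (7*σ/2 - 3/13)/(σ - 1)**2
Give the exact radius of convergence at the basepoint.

The radius of convergence is 1.

Denominator factor (σ - 1)^2: pole of order 2 at 1, modulus 1.
Branch term (17/13)*sqrt(1 - σ/(12/5)): its argument vanishes at σ = 12/5, a square-root branch point, modulus 12/5.
The radius of convergence is the smallest modulus among the singular points: 1.


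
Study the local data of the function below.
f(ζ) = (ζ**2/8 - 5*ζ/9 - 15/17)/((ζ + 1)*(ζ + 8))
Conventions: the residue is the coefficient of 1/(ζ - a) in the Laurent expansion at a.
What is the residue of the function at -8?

The residue is -1769/1071.

At the order-1 pole -8 set g(ζ) = (ζ - (-8))*f(ζ) = (ζ**2/8 - 5*ζ/9 - 15/17)/(ζ + 1).
Simple pole: residue = g(a) at a = -8, which is -1769/1071.
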